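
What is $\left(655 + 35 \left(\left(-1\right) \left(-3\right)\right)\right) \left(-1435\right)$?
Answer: $-1090600$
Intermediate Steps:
$\left(655 + 35 \left(\left(-1\right) \left(-3\right)\right)\right) \left(-1435\right) = \left(655 + 35 \cdot 3\right) \left(-1435\right) = \left(655 + 105\right) \left(-1435\right) = 760 \left(-1435\right) = -1090600$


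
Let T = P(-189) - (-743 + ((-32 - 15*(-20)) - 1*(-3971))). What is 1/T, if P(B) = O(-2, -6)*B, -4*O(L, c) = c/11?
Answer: -22/77479 ≈ -0.00028395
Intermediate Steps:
O(L, c) = -c/44 (O(L, c) = -c/(4*11) = -c/44)
P(B) = 3*B/22 (P(B) = (-1/44*(-6))*B = 3*B/22)
T = -77479/22 (T = (3/22)*(-189) - (-743 + ((-32 - 15*(-20)) - 1*(-3971))) = -567/22 - (-743 + ((-32 + 300) + 3971)) = -567/22 - (-743 + (268 + 3971)) = -567/22 - (-743 + 4239) = -567/22 - 1*3496 = -567/22 - 3496 = -77479/22 ≈ -3521.8)
1/T = 1/(-77479/22) = -22/77479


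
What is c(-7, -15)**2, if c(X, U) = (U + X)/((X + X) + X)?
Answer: 484/441 ≈ 1.0975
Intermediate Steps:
c(X, U) = (U + X)/(3*X) (c(X, U) = (U + X)/(2*X + X) = (U + X)/((3*X)) = (U + X)*(1/(3*X)) = (U + X)/(3*X))
c(-7, -15)**2 = ((1/3)*(-15 - 7)/(-7))**2 = ((1/3)*(-1/7)*(-22))**2 = (22/21)**2 = 484/441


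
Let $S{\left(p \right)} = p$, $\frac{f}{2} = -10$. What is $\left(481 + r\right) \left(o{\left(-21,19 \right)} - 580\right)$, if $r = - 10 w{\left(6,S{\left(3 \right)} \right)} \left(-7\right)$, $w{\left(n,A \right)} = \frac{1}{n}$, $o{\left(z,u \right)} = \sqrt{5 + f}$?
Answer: $- \frac{857240}{3} + \frac{1478 i \sqrt{15}}{3} \approx -2.8575 \cdot 10^{5} + 1908.1 i$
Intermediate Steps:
$f = -20$ ($f = 2 \left(-10\right) = -20$)
$o{\left(z,u \right)} = i \sqrt{15}$ ($o{\left(z,u \right)} = \sqrt{5 - 20} = \sqrt{-15} = i \sqrt{15}$)
$r = \frac{35}{3}$ ($r = - \frac{10}{6} \left(-7\right) = \left(-10\right) \frac{1}{6} \left(-7\right) = \left(- \frac{5}{3}\right) \left(-7\right) = \frac{35}{3} \approx 11.667$)
$\left(481 + r\right) \left(o{\left(-21,19 \right)} - 580\right) = \left(481 + \frac{35}{3}\right) \left(i \sqrt{15} - 580\right) = \frac{1478 \left(i \sqrt{15} - 580\right)}{3} = \frac{1478 \left(-580 + i \sqrt{15}\right)}{3} = - \frac{857240}{3} + \frac{1478 i \sqrt{15}}{3}$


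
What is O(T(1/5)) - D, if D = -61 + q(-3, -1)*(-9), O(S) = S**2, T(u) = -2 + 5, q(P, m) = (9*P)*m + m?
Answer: 304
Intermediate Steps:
q(P, m) = m + 9*P*m (q(P, m) = 9*P*m + m = m + 9*P*m)
T(u) = 3
D = -295 (D = -61 - (1 + 9*(-3))*(-9) = -61 - (1 - 27)*(-9) = -61 - 1*(-26)*(-9) = -61 + 26*(-9) = -61 - 234 = -295)
O(T(1/5)) - D = 3**2 - 1*(-295) = 9 + 295 = 304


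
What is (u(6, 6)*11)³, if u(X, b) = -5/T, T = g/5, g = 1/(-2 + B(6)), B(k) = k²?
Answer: -817400375000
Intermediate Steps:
g = 1/34 (g = 1/(-2 + 6²) = 1/(-2 + 36) = 1/34 ≈ 0.029412)
T = 1/170 (T = (1/34)/5 = (1/34)*(⅕) = 1/170 ≈ 0.0058824)
u(X, b) = -850 (u(X, b) = -5/1/170 = -5*170 = -850)
(u(6, 6)*11)³ = (-850*11)³ = (-9350)³ = -817400375000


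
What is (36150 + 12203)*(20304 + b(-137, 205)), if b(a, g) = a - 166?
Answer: 967108353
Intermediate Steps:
b(a, g) = -166 + a
(36150 + 12203)*(20304 + b(-137, 205)) = (36150 + 12203)*(20304 + (-166 - 137)) = 48353*(20304 - 303) = 48353*20001 = 967108353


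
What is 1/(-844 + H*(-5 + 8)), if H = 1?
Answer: -1/841 ≈ -0.0011891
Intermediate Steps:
1/(-844 + H*(-5 + 8)) = 1/(-844 + 1*(-5 + 8)) = 1/(-844 + 1*3) = 1/(-844 + 3) = 1/(-841) = -1/841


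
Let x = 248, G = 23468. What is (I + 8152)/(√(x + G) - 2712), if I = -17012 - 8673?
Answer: 17533/2558 ≈ 6.8542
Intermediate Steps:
I = -25685
(I + 8152)/(√(x + G) - 2712) = (-25685 + 8152)/(√(248 + 23468) - 2712) = -17533/(√23716 - 2712) = -17533/(154 - 2712) = -17533/(-2558) = -17533*(-1/2558) = 17533/2558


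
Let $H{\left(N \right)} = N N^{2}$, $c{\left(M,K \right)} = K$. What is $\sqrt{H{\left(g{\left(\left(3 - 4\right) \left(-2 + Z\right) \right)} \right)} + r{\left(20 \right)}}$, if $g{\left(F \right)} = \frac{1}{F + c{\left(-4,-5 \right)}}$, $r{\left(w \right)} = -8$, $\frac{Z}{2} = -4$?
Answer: $\frac{3 i \sqrt{555}}{25} \approx 2.827 i$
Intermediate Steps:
$Z = -8$ ($Z = 2 \left(-4\right) = -8$)
$g{\left(F \right)} = \frac{1}{-5 + F}$ ($g{\left(F \right)} = \frac{1}{F - 5} = \frac{1}{-5 + F}$)
$H{\left(N \right)} = N^{3}$
$\sqrt{H{\left(g{\left(\left(3 - 4\right) \left(-2 + Z\right) \right)} \right)} + r{\left(20 \right)}} = \sqrt{\left(\frac{1}{-5 + \left(3 - 4\right) \left(-2 - 8\right)}\right)^{3} - 8} = \sqrt{\left(\frac{1}{-5 - -10}\right)^{3} - 8} = \sqrt{\left(\frac{1}{-5 + 10}\right)^{3} - 8} = \sqrt{\left(\frac{1}{5}\right)^{3} - 8} = \sqrt{\frac{1}{125} - 8} = \sqrt{- \frac{999}{125}} = \frac{3 i \sqrt{555}}{25}$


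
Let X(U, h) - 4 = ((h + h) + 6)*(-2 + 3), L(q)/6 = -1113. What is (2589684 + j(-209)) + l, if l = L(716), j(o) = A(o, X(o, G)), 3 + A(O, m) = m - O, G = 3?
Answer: 2583228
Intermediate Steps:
L(q) = -6678 (L(q) = 6*(-1113) = -6678)
X(U, h) = 10 + 2*h (X(U, h) = 4 + ((h + h) + 6)*(-2 + 3) = 4 + (2*h + 6)*1 = 4 + (6 + 2*h)*1 = 4 + (6 + 2*h) = 10 + 2*h)
A(O, m) = -3 + m - O (A(O, m) = -3 + (m - O) = -3 + m - O)
j(o) = 13 - o (j(o) = -3 + (10 + 2*3) - o = -3 + (10 + 6) - o = -3 + 16 - o = 13 - o)
l = -6678
(2589684 + j(-209)) + l = (2589684 + (13 - 1*(-209))) - 6678 = (2589684 + (13 + 209)) - 6678 = (2589684 + 222) - 6678 = 2589906 - 6678 = 2583228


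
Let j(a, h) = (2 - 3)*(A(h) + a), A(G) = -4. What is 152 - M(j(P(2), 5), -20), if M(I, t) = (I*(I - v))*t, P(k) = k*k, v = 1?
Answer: 152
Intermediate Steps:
P(k) = k²
j(a, h) = 4 - a (j(a, h) = (2 - 3)*(-4 + a) = -(-4 + a) = 4 - a)
M(I, t) = I*t*(-1 + I) (M(I, t) = (I*(I - 1*1))*t = (I*(I - 1))*t = (I*(-1 + I))*t = I*t*(-1 + I))
152 - M(j(P(2), 5), -20) = 152 - (4 - 1*2²)*(-20)*(-1 + (4 - 1*2²)) = 152 - (4 - 1*4)*(-20)*(-1 + (4 - 1*4)) = 152 - (4 - 4)*(-20)*(-1 + (4 - 4)) = 152 - 0*(-20)*(-1 + 0) = 152 - 0*(-20)*(-1) = 152 - 1*0 = 152 + 0 = 152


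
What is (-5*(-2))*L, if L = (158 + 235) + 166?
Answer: 5590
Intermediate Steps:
L = 559 (L = 393 + 166 = 559)
(-5*(-2))*L = -5*(-2)*559 = 10*559 = 5590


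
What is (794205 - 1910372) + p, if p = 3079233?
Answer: 1963066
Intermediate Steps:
(794205 - 1910372) + p = (794205 - 1910372) + 3079233 = -1116167 + 3079233 = 1963066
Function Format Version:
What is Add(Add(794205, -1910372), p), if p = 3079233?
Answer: 1963066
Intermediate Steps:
Add(Add(794205, -1910372), p) = Add(Add(794205, -1910372), 3079233) = Add(-1116167, 3079233) = 1963066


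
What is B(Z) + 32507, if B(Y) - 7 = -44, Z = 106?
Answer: 32470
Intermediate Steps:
B(Y) = -37 (B(Y) = 7 - 44 = -37)
B(Z) + 32507 = -37 + 32507 = 32470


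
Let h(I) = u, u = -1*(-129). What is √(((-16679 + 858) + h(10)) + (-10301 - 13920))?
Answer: I*√39913 ≈ 199.78*I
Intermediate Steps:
u = 129
h(I) = 129
√(((-16679 + 858) + h(10)) + (-10301 - 13920)) = √(((-16679 + 858) + 129) + (-10301 - 13920)) = √((-15821 + 129) - 24221) = √(-15692 - 24221) = √(-39913) = I*√39913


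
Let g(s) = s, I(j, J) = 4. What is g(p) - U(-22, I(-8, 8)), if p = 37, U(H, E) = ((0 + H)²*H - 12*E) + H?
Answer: 10755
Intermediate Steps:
U(H, E) = H + H³ - 12*E (U(H, E) = (H²*H - 12*E) + H = (H³ - 12*E) + H = H + H³ - 12*E)
g(p) - U(-22, I(-8, 8)) = 37 - (-22 + (-22)³ - 12*4) = 37 - (-22 - 10648 - 48) = 37 - 1*(-10718) = 37 + 10718 = 10755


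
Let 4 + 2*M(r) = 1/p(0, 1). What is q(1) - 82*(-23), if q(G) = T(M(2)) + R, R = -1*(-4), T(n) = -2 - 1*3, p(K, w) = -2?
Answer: 1885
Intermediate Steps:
M(r) = -9/4 (M(r) = -2 + (½)/(-2) = -2 + (½)*(-½) = -2 - ¼ = -9/4)
T(n) = -5 (T(n) = -2 - 3 = -5)
R = 4
q(G) = -1 (q(G) = -5 + 4 = -1)
q(1) - 82*(-23) = -1 - 82*(-23) = -1 + 1886 = 1885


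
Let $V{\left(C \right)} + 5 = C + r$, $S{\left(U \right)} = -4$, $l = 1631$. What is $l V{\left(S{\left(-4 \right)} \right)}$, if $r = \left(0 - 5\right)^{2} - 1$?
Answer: $24465$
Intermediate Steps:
$r = 24$ ($r = \left(-5\right)^{2} - 1 = 25 - 1 = 24$)
$V{\left(C \right)} = 19 + C$ ($V{\left(C \right)} = -5 + \left(C + 24\right) = -5 + \left(24 + C\right) = 19 + C$)
$l V{\left(S{\left(-4 \right)} \right)} = 1631 \left(19 - 4\right) = 1631 \cdot 15 = 24465$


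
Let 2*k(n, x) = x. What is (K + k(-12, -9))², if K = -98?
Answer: 42025/4 ≈ 10506.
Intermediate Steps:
k(n, x) = x/2
(K + k(-12, -9))² = (-98 + (½)*(-9))² = (-98 - 9/2)² = (-205/2)² = 42025/4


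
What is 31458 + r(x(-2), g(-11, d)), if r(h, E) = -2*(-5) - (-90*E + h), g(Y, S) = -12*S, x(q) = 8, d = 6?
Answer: 24980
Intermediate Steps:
r(h, E) = 10 - h + 90*E (r(h, E) = 10 - (h - 90*E) = 10 + (-h + 90*E) = 10 - h + 90*E)
31458 + r(x(-2), g(-11, d)) = 31458 + (10 - 1*8 + 90*(-12*6)) = 31458 + (10 - 8 + 90*(-72)) = 31458 + (10 - 8 - 6480) = 31458 - 6478 = 24980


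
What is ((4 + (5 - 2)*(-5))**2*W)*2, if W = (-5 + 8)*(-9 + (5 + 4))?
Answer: 0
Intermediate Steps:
W = 0 (W = 3*(-9 + 9) = 3*0 = 0)
((4 + (5 - 2)*(-5))**2*W)*2 = ((4 + (5 - 2)*(-5))**2*0)*2 = ((4 + 3*(-5))**2*0)*2 = ((4 - 15)**2*0)*2 = ((-11)**2*0)*2 = (121*0)*2 = 0*2 = 0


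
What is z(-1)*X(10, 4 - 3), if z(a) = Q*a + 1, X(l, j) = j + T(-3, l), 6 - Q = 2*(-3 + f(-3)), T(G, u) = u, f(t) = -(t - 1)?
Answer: -33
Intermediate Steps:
f(t) = 1 - t (f(t) = -(-1 + t) = 1 - t)
Q = 4 (Q = 6 - 2*(-3 + (1 - 1*(-3))) = 6 - 2*(-3 + (1 + 3)) = 6 - 2*(-3 + 4) = 6 - 2 = 4)
X(l, j) = j + l
z(a) = 1 + 4*a (z(a) = 4*a + 1 = 1 + 4*a)
z(-1)*X(10, 4 - 3) = (1 + 4*(-1))*((4 - 3) + 10) = (1 - 4)*(1 + 10) = -3*11 = -33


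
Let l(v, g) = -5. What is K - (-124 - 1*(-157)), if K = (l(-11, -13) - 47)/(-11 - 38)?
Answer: -1565/49 ≈ -31.939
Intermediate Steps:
K = 52/49 (K = (-5 - 47)/(-11 - 38) = -52/(-49) = -52*(-1/49) = 52/49 ≈ 1.0612)
K - (-124 - 1*(-157)) = 52/49 - (-124 - 1*(-157)) = 52/49 - (-124 + 157) = 52/49 - 1*33 = 52/49 - 33 = -1565/49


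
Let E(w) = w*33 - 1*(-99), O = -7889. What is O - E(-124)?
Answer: -3896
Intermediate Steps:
E(w) = 99 + 33*w (E(w) = 33*w + 99 = 99 + 33*w)
O - E(-124) = -7889 - (99 + 33*(-124)) = -7889 - (99 - 4092) = -7889 - 1*(-3993) = -7889 + 3993 = -3896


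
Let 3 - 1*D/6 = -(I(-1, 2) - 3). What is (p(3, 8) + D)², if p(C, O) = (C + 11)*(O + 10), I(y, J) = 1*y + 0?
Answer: 60516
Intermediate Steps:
I(y, J) = y (I(y, J) = y + 0 = y)
p(C, O) = (10 + O)*(11 + C) (p(C, O) = (11 + C)*(10 + O) = (10 + O)*(11 + C))
D = -6 (D = 18 - (-6)*(-1 - 3) = 18 - (-6)*(-4) = 18 - 6*4 = 18 - 24 = -6)
(p(3, 8) + D)² = ((110 + 10*3 + 11*8 + 3*8) - 6)² = ((110 + 30 + 88 + 24) - 6)² = (252 - 6)² = 246² = 60516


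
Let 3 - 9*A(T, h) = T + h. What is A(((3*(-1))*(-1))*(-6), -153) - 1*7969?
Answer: -23849/3 ≈ -7949.7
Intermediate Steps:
A(T, h) = 1/3 - T/9 - h/9 (A(T, h) = 1/3 - (T + h)/9 = 1/3 + (-T/9 - h/9) = 1/3 - T/9 - h/9)
A(((3*(-1))*(-1))*(-6), -153) - 1*7969 = (1/3 - (3*(-1))*(-1)*(-6)/9 - 1/9*(-153)) - 1*7969 = (1/3 - (-3*(-1))*(-6)/9 + 17) - 7969 = (1/3 - (-6)/3 + 17) - 7969 = (1/3 - 1/9*(-18) + 17) - 7969 = (1/3 + 2 + 17) - 7969 = 58/3 - 7969 = -23849/3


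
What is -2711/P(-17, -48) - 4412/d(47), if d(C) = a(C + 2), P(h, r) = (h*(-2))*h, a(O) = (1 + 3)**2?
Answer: -313345/1156 ≈ -271.06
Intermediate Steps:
a(O) = 16 (a(O) = 4**2 = 16)
P(h, r) = -2*h**2 (P(h, r) = (-2*h)*h = -2*h**2)
d(C) = 16
-2711/P(-17, -48) - 4412/d(47) = -2711/((-2*(-17)**2)) - 4412/16 = -2711/((-2*289)) - 4412*1/16 = -2711/(-578) - 1103/4 = -2711*(-1/578) - 1103/4 = 2711/578 - 1103/4 = -313345/1156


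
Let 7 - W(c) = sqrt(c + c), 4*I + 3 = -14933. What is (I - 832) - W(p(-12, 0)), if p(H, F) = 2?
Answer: -4571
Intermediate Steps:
I = -3734 (I = -3/4 + (1/4)*(-14933) = -3/4 - 14933/4 = -3734)
W(c) = 7 - sqrt(2)*sqrt(c) (W(c) = 7 - sqrt(c + c) = 7 - sqrt(2*c) = 7 - sqrt(2)*sqrt(c))
(I - 832) - W(p(-12, 0)) = (-3734 - 832) - (7 - sqrt(2)*sqrt(2)) = -4566 - (7 - 2) = -4566 - 1*5 = -4566 - 5 = -4571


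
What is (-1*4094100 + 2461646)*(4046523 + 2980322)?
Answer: -11471001227630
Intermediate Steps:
(-1*4094100 + 2461646)*(4046523 + 2980322) = (-4094100 + 2461646)*7026845 = -1632454*7026845 = -11471001227630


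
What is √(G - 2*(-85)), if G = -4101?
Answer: I*√3931 ≈ 62.698*I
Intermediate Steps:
√(G - 2*(-85)) = √(-4101 - 2*(-85)) = √(-4101 + 170) = √(-3931) = I*√3931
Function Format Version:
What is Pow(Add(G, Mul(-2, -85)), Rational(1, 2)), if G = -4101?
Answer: Mul(I, Pow(3931, Rational(1, 2))) ≈ Mul(62.698, I)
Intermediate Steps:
Pow(Add(G, Mul(-2, -85)), Rational(1, 2)) = Pow(Add(-4101, Mul(-2, -85)), Rational(1, 2)) = Pow(Add(-4101, 170), Rational(1, 2)) = Pow(-3931, Rational(1, 2)) = Mul(I, Pow(3931, Rational(1, 2)))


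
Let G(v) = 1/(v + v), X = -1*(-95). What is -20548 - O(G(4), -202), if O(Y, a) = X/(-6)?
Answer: -123193/6 ≈ -20532.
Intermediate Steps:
X = 95
G(v) = 1/(2*v)
O(Y, a) = -95/6 (O(Y, a) = 95/(-6) = 95*(-⅙) = -95/6)
-20548 - O(G(4), -202) = -20548 - 1*(-95/6) = -20548 + 95/6 = -123193/6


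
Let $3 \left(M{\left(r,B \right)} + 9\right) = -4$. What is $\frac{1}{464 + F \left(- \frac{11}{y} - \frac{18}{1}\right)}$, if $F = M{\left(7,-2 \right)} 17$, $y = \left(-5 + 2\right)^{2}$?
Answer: $\frac{27}{103699} \approx 0.00026037$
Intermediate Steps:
$y = 9$ ($y = \left(-3\right)^{2} = 9$)
$M{\left(r,B \right)} = - \frac{31}{3}$ ($M{\left(r,B \right)} = -9 + \frac{1}{3} \left(-4\right) = -9 - \frac{4}{3} = - \frac{31}{3}$)
$F = - \frac{527}{3}$ ($F = \left(- \frac{31}{3}\right) 17 = - \frac{527}{3} \approx -175.67$)
$\frac{1}{464 + F \left(- \frac{11}{y} - \frac{18}{1}\right)} = \frac{1}{464 - \frac{527 \left(- \frac{11}{9} - \frac{18}{1}\right)}{3}} = \frac{1}{464 - \frac{527 \left(\left(-11\right) \frac{1}{9} - 18\right)}{3}} = \frac{1}{464 - \frac{527 \left(- \frac{11}{9} - 18\right)}{3}} = \frac{1}{464 - - \frac{91171}{27}} = \frac{1}{464 + \frac{91171}{27}} = \frac{1}{\frac{103699}{27}} = \frac{27}{103699}$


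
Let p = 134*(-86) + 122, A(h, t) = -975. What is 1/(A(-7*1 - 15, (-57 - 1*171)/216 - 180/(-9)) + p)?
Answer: -1/12377 ≈ -8.0795e-5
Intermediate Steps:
p = -11402 (p = -11524 + 122 = -11402)
1/(A(-7*1 - 15, (-57 - 1*171)/216 - 180/(-9)) + p) = 1/(-975 - 11402) = 1/(-12377) = -1/12377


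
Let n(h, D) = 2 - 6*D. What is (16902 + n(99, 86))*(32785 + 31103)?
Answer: 1046996544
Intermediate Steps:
(16902 + n(99, 86))*(32785 + 31103) = (16902 + (2 - 6*86))*(32785 + 31103) = (16902 + (2 - 516))*63888 = (16902 - 514)*63888 = 16388*63888 = 1046996544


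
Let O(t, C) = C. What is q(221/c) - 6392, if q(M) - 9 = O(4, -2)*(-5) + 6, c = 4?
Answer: -6367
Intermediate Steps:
q(M) = 25 (q(M) = 9 + (-2*(-5) + 6) = 9 + (10 + 6) = 9 + 16 = 25)
q(221/c) - 6392 = 25 - 6392 = -6367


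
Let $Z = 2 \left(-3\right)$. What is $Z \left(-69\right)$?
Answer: $414$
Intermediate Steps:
$Z = -6$
$Z \left(-69\right) = \left(-6\right) \left(-69\right) = 414$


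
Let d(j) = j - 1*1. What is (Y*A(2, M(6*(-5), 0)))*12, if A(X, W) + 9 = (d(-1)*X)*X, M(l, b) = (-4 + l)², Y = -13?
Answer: 2652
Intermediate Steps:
d(j) = -1 + j (d(j) = j - 1 = -1 + j)
A(X, W) = -9 - 2*X² (A(X, W) = -9 + ((-1 - 1)*X)*X = -9 + (-2*X)*X = -9 - 2*X²)
(Y*A(2, M(6*(-5), 0)))*12 = -13*(-9 - 2*2²)*12 = -13*(-9 - 2*4)*12 = -13*(-9 - 8)*12 = -13*(-17)*12 = 221*12 = 2652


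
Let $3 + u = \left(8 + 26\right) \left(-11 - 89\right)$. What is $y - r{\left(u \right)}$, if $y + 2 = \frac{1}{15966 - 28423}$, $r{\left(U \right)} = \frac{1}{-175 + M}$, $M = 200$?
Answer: $- \frac{635332}{311425} \approx -2.0401$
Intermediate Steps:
$u = -3403$ ($u = -3 + \left(8 + 26\right) \left(-11 - 89\right) = -3 + 34 \left(-100\right) = -3 - 3400 = -3403$)
$r{\left(U \right)} = \frac{1}{25}$ ($r{\left(U \right)} = \frac{1}{-175 + 200} = \frac{1}{25}$)
$y = - \frac{24915}{12457}$ ($y = -2 + \frac{1}{15966 - 28423} = -2 + \frac{1}{-12457} = -2 - \frac{1}{12457} = - \frac{24915}{12457} \approx -2.0001$)
$y - r{\left(u \right)} = - \frac{24915}{12457} - \frac{1}{25} = - \frac{635332}{311425}$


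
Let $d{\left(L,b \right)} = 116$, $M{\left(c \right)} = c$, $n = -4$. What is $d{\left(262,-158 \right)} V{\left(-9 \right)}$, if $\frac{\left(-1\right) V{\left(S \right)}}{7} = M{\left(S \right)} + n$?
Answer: $10556$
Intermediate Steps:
$V{\left(S \right)} = 28 - 7 S$ ($V{\left(S \right)} = - 7 \left(S - 4\right) = - 7 \left(-4 + S\right) = 28 - 7 S$)
$d{\left(262,-158 \right)} V{\left(-9 \right)} = 116 \left(28 - -63\right) = 116 \left(28 + 63\right) = 116 \cdot 91 = 10556$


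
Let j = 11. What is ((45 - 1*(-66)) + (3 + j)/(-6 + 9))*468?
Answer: 54132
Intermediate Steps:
((45 - 1*(-66)) + (3 + j)/(-6 + 9))*468 = ((45 - 1*(-66)) + (3 + 11)/(-6 + 9))*468 = ((45 + 66) + 14/3)*468 = (111 + 14*(⅓))*468 = (111 + 14/3)*468 = (347/3)*468 = 54132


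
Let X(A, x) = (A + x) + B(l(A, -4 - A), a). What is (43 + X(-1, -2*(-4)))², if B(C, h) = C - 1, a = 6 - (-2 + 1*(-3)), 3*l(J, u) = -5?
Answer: 20164/9 ≈ 2240.4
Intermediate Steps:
l(J, u) = -5/3 (l(J, u) = (⅓)*(-5) = -5/3)
a = 11 (a = 6 - (-2 - 3) = 6 - 1*(-5) = 6 + 5 = 11)
B(C, h) = -1 + C
X(A, x) = -8/3 + A + x (X(A, x) = (A + x) + (-1 - 5/3) = (A + x) - 8/3 = -8/3 + A + x)
(43 + X(-1, -2*(-4)))² = (43 + (-8/3 - 1 - 2*(-4)))² = (43 + (-8/3 - 1 + 8))² = (43 + 13/3)² = (142/3)² = 20164/9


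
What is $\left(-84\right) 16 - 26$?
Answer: $-1370$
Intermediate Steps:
$\left(-84\right) 16 - 26 = -1344 + \left(-51 + 25\right) = -1344 - 26 = -1370$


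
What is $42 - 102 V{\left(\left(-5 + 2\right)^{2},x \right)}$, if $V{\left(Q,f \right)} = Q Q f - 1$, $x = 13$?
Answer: $-107262$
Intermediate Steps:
$V{\left(Q,f \right)} = -1 + f Q^{2}$ ($V{\left(Q,f \right)} = Q^{2} f - 1 = f Q^{2} - 1 = -1 + f Q^{2}$)
$42 - 102 V{\left(\left(-5 + 2\right)^{2},x \right)} = 42 - 102 \left(-1 + 13 \left(\left(-5 + 2\right)^{2}\right)^{2}\right) = 42 - 102 \left(-1 + 13 \left(\left(-3\right)^{2}\right)^{2}\right) = 42 - 102 \left(-1 + 13 \cdot 9^{2}\right) = 42 - 102 \left(-1 + 13 \cdot 81\right) = 42 - 102 \left(-1 + 1053\right) = 42 - 107304 = -107262$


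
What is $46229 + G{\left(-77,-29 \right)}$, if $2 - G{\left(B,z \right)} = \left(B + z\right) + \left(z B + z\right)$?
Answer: $44133$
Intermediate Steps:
$G{\left(B,z \right)} = 2 - B - 2 z - B z$ ($G{\left(B,z \right)} = 2 - \left(\left(B + z\right) + \left(z B + z\right)\right) = 2 - \left(\left(B + z\right) + \left(B z + z\right)\right) = 2 - \left(\left(B + z\right) + \left(z + B z\right)\right) = 2 - \left(B + 2 z + B z\right) = 2 - B - 2 z - B z$)
$46229 + G{\left(-77,-29 \right)} = 46229 - \left(-137 + 2233\right) = 46229 + \left(2 + 77 + 58 - 2233\right) = 46229 - 2096 = 44133$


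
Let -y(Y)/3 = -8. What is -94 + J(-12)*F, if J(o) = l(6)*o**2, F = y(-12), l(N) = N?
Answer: 20642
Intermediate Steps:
y(Y) = 24 (y(Y) = -3*(-8) = 24)
F = 24
J(o) = 6*o**2
-94 + J(-12)*F = -94 + (6*(-12)**2)*24 = -94 + (6*144)*24 = -94 + 864*24 = -94 + 20736 = 20642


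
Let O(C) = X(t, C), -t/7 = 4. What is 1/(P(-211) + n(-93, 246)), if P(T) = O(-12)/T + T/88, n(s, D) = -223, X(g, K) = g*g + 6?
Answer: -18568/4254705 ≈ -0.0043641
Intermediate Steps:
t = -28 (t = -7*4 = -28)
X(g, K) = 6 + g² (X(g, K) = g² + 6 = 6 + g²)
O(C) = 790 (O(C) = 6 + (-28)² = 6 + 784 = 790)
P(T) = 790/T + T/88
1/(P(-211) + n(-93, 246)) = 1/((790/(-211) + (1/88)*(-211)) - 223) = 1/((790*(-1/211) - 211/88) - 223) = 1/((-790/211 - 211/88) - 223) = 1/(-114041/18568 - 223) = 1/(-4254705/18568) = -18568/4254705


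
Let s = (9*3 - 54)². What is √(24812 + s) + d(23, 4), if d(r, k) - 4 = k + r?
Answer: 31 + √25541 ≈ 190.82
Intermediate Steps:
s = 729 (s = (27 - 54)² = (-27)² = 729)
d(r, k) = 4 + k + r (d(r, k) = 4 + (k + r) = 4 + k + r)
√(24812 + s) + d(23, 4) = √(24812 + 729) + (4 + 4 + 23) = √25541 + 31 = 31 + √25541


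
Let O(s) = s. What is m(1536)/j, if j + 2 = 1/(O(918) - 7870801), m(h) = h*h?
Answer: -2063042609152/1748863 ≈ -1.1796e+6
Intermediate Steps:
m(h) = h²
j = -15739767/7869883 (j = -2 + 1/(918 - 7870801) = -2 + 1/(-7869883) = -2 - 1/7869883 = -15739767/7869883 ≈ -2.0000)
m(1536)/j = 1536²/(-15739767/7869883) = 2359296*(-7869883/15739767) = -2063042609152/1748863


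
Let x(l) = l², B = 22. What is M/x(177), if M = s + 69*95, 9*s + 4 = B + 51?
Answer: 19688/93987 ≈ 0.20948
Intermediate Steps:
s = 23/3 (s = -4/9 + (22 + 51)/9 = -4/9 + (⅑)*73 = -4/9 + 73/9 = 23/3 ≈ 7.6667)
M = 19688/3 (M = 23/3 + 69*95 = 23/3 + 6555 = 19688/3 ≈ 6562.7)
M/x(177) = 19688/(3*(177²)) = (19688/3)/31329 = (19688/3)*(1/31329) = 19688/93987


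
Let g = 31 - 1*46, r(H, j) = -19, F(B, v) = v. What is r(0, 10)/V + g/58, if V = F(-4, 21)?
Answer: -1417/1218 ≈ -1.1634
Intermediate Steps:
V = 21
g = -15 (g = 31 - 46 = -15)
r(0, 10)/V + g/58 = -19/21 - 15/58 = -1417/1218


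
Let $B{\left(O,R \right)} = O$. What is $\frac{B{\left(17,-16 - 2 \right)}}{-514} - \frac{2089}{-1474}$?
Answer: $\frac{262172}{189409} \approx 1.3842$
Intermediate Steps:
$\frac{B{\left(17,-16 - 2 \right)}}{-514} - \frac{2089}{-1474} = \frac{17}{-514} - \frac{2089}{-1474} = 17 \left(- \frac{1}{514}\right) - - \frac{2089}{1474} = - \frac{17}{514} + \frac{2089}{1474} = \frac{262172}{189409}$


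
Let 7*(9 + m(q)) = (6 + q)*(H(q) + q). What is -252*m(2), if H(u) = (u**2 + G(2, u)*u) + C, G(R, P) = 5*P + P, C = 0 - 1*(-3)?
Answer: -7236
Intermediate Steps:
C = 3 (C = 0 + 3 = 3)
G(R, P) = 6*P
H(u) = 3 + 7*u**2 (H(u) = (u**2 + (6*u)*u) + 3 = (u**2 + 6*u**2) + 3 = 7*u**2 + 3 = 3 + 7*u**2)
m(q) = -9 + (6 + q)*(3 + q + 7*q**2)/7 (m(q) = -9 + ((6 + q)*((3 + 7*q**2) + q))/7 = -9 + ((6 + q)*(3 + q + 7*q**2))/7 = -9 + (6 + q)*(3 + q + 7*q**2)/7)
-252*m(2) = -252*(-45/7 + 2**3 + (9/7)*2 + (43/7)*2**2) = -252*(-45/7 + 8 + 18/7 + (43/7)*4) = -252*(-45/7 + 8 + 18/7 + 172/7) = -252*201/7 = -7236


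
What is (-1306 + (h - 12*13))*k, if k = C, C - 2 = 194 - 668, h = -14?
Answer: 696672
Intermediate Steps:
C = -472 (C = 2 + (194 - 668) = 2 - 474 = -472)
k = -472
(-1306 + (h - 12*13))*k = (-1306 + (-14 - 12*13))*(-472) = (-1306 + (-14 - 156))*(-472) = (-1306 - 170)*(-472) = -1476*(-472) = 696672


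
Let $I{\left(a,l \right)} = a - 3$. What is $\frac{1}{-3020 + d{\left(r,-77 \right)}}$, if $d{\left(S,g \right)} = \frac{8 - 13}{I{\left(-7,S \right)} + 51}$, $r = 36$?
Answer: $- \frac{41}{123825} \approx -0.00033111$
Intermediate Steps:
$I{\left(a,l \right)} = -3 + a$
$d{\left(S,g \right)} = - \frac{5}{41}$ ($d{\left(S,g \right)} = \frac{8 - 13}{\left(-3 - 7\right) + 51} = - \frac{5}{-10 + 51} = - \frac{5}{41}$)
$\frac{1}{-3020 + d{\left(r,-77 \right)}} = \frac{1}{-3020 - \frac{5}{41}} = \frac{1}{- \frac{123825}{41}} = - \frac{41}{123825}$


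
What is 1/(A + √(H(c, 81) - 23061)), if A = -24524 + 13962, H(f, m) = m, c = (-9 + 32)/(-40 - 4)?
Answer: -5281/55789412 - I*√5745/55789412 ≈ -9.466e-5 - 1.3586e-6*I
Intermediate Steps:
c = -23/44 (c = 23/(-44) = 23*(-1/44) = -23/44 ≈ -0.52273)
A = -10562
1/(A + √(H(c, 81) - 23061)) = 1/(-10562 + √(81 - 23061)) = 1/(-10562 + √(-22980)) = 1/(-10562 + 2*I*√5745)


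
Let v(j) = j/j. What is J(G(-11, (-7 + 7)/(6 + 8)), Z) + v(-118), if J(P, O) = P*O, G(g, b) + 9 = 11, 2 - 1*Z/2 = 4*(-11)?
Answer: 185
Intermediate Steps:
Z = 92 (Z = 4 - 8*(-11) = 4 - 2*(-44) = 4 + 88 = 92)
G(g, b) = 2 (G(g, b) = -9 + 11 = 2)
J(P, O) = O*P
v(j) = 1
J(G(-11, (-7 + 7)/(6 + 8)), Z) + v(-118) = 92*2 + 1 = 184 + 1 = 185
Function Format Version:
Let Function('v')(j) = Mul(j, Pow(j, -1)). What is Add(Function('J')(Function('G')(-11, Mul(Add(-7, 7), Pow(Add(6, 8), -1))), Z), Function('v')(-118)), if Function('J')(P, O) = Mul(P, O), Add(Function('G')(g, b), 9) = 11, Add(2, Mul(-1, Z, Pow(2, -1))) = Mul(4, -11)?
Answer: 185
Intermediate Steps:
Z = 92 (Z = Add(4, Mul(-2, Mul(4, -11))) = Add(4, Mul(-2, -44)) = Add(4, 88) = 92)
Function('G')(g, b) = 2 (Function('G')(g, b) = Add(-9, 11) = 2)
Function('J')(P, O) = Mul(O, P)
Function('v')(j) = 1
Add(Function('J')(Function('G')(-11, Mul(Add(-7, 7), Pow(Add(6, 8), -1))), Z), Function('v')(-118)) = Add(Mul(92, 2), 1) = Add(184, 1) = 185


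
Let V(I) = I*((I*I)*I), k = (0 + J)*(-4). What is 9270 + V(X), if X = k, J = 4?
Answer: 74806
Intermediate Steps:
k = -16 (k = (0 + 4)*(-4) = 4*(-4) = -16)
X = -16
V(I) = I⁴ (V(I) = I*(I²*I) = I*I³ = I⁴)
9270 + V(X) = 9270 + (-16)⁴ = 9270 + 65536 = 74806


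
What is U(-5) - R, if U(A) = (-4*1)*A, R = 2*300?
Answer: -580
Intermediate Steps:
R = 600
U(A) = -4*A
U(-5) - R = -4*(-5) - 1*600 = 20 - 600 = -580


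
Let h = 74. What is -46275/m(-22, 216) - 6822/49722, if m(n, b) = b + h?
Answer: -76762131/480646 ≈ -159.71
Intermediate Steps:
m(n, b) = 74 + b (m(n, b) = b + 74 = 74 + b)
-46275/m(-22, 216) - 6822/49722 = -46275/(74 + 216) - 6822/49722 = -46275/290 - 6822*1/49722 = -46275*1/290 - 1137/8287 = -9255/58 - 1137/8287 = -76762131/480646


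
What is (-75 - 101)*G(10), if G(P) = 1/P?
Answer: -88/5 ≈ -17.600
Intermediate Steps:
(-75 - 101)*G(10) = (-75 - 101)/10 = -176*⅒ = -88/5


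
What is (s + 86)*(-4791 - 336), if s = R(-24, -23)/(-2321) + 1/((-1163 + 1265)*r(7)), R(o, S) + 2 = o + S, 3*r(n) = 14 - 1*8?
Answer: -69610887169/157828 ≈ -4.4106e+5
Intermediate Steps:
r(n) = 2 (r(n) = (14 - 1*8)/3 = (14 - 8)/3 = (⅓)*6 = 2)
R(o, S) = -2 + S + o (R(o, S) = -2 + (o + S) = -2 + (S + o) = -2 + S + o)
s = 12317/473484 (s = (-2 - 23 - 24)/(-2321) + 1/((-1163 + 1265)*2) = -49*(-1/2321) + (½)/102 = 49/2321 + (1/102)*(½) = 49/2321 + 1/204 = 12317/473484 ≈ 0.026014)
(s + 86)*(-4791 - 336) = (12317/473484 + 86)*(-4791 - 336) = (40731941/473484)*(-5127) = -69610887169/157828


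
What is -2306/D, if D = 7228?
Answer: -1153/3614 ≈ -0.31904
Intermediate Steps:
-2306/D = -2306/7228 = -2306*1/7228 = -1153/3614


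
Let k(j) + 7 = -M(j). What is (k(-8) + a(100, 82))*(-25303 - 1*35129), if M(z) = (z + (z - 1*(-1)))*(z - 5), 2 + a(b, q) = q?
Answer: 7372704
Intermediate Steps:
a(b, q) = -2 + q
M(z) = (1 + 2*z)*(-5 + z) (M(z) = (z + (z + 1))*(-5 + z) = (z + (1 + z))*(-5 + z) = (1 + 2*z)*(-5 + z))
k(j) = -2 - 2*j**2 + 9*j (k(j) = -7 - (-5 - 9*j + 2*j**2) = -7 + (5 - 2*j**2 + 9*j) = -2 - 2*j**2 + 9*j)
(k(-8) + a(100, 82))*(-25303 - 1*35129) = ((-2 - 2*(-8)**2 + 9*(-8)) + (-2 + 82))*(-25303 - 1*35129) = ((-2 - 2*64 - 72) + 80)*(-25303 - 35129) = ((-2 - 128 - 72) + 80)*(-60432) = (-202 + 80)*(-60432) = -122*(-60432) = 7372704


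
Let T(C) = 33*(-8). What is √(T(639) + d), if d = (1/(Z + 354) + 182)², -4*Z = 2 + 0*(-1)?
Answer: 2*√4106388210/707 ≈ 181.28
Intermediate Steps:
Z = -½ (Z = -(2 + 0*(-1))/4 = -(2 + 0)/4 = -¼*2 = -½ ≈ -0.50000)
T(C) = -264
d = 16557512976/499849 (d = (1/(-½ + 354) + 182)² = (1/(707/2) + 182)² = (2/707 + 182)² = (128676/707)² = 16557512976/499849 ≈ 33125.)
√(T(639) + d) = √(-264 + 16557512976/499849) = √(16425552840/499849) = 2*√4106388210/707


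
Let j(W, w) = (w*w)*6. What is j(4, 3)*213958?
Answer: 11553732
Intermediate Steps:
j(W, w) = 6*w² (j(W, w) = w²*6 = 6*w²)
j(4, 3)*213958 = (6*3²)*213958 = (6*9)*213958 = 54*213958 = 11553732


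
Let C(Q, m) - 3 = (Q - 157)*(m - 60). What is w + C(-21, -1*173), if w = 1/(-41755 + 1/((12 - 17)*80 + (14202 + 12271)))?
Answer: 45155102108305/1088678114 ≈ 41477.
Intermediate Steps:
C(Q, m) = 3 + (-157 + Q)*(-60 + m) (C(Q, m) = 3 + (Q - 157)*(m - 60) = 3 + (-157 + Q)*(-60 + m))
w = -26073/1088678114 (w = 1/(-41755 + 1/(-5*80 + 26473)) = 1/(-41755 + 1/(-400 + 26473)) = 1/(-41755 + 1/26073) = 1/(-1088678114/26073) = -26073/1088678114 ≈ -2.3949e-5)
w + C(-21, -1*173) = -26073/1088678114 + (9423 - (-157)*173 - 60*(-21) - (-21)*173) = -26073/1088678114 + (9423 - 157*(-173) + 1260 - 21*(-173)) = -26073/1088678114 + (9423 + 27161 + 1260 + 3633) = -26073/1088678114 + 41477 = 45155102108305/1088678114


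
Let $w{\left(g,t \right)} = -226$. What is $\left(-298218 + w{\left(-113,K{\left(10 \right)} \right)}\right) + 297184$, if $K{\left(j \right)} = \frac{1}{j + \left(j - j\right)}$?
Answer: $-1260$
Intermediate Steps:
$K{\left(j \right)} = \frac{1}{j}$ ($K{\left(j \right)} = \frac{1}{j + 0} = \frac{1}{j}$)
$\left(-298218 + w{\left(-113,K{\left(10 \right)} \right)}\right) + 297184 = \left(-298218 - 226\right) + 297184 = -298444 + 297184 = -1260$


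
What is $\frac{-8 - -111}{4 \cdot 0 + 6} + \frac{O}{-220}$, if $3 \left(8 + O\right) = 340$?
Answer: $\frac{5507}{330} \approx 16.688$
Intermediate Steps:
$O = \frac{316}{3}$ ($O = -8 + \frac{1}{3} \cdot 340 = -8 + \frac{340}{3} = \frac{316}{3} \approx 105.33$)
$\frac{-8 - -111}{4 \cdot 0 + 6} + \frac{O}{-220} = \frac{-8 - -111}{4 \cdot 0 + 6} + \frac{316}{3 \left(-220\right)} = \frac{-8 + 111}{0 + 6} + \frac{316}{3} \left(- \frac{1}{220}\right) = \frac{103}{6} - \frac{79}{165} = \frac{5507}{330}$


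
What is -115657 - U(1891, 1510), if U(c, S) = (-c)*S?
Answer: 2739753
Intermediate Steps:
U(c, S) = -S*c
-115657 - U(1891, 1510) = -115657 - (-1)*1510*1891 = -115657 - 1*(-2855410) = -115657 + 2855410 = 2739753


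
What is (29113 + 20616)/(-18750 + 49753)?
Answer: 49729/31003 ≈ 1.6040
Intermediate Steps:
(29113 + 20616)/(-18750 + 49753) = 49729/31003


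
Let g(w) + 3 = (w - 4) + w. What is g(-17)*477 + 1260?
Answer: -18297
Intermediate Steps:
g(w) = -7 + 2*w (g(w) = -3 + ((w - 4) + w) = -3 + ((-4 + w) + w) = -3 + (-4 + 2*w) = -7 + 2*w)
g(-17)*477 + 1260 = (-7 + 2*(-17))*477 + 1260 = (-7 - 34)*477 + 1260 = -41*477 + 1260 = -19557 + 1260 = -18297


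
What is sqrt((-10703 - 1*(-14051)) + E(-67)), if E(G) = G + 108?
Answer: sqrt(3389) ≈ 58.215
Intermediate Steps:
E(G) = 108 + G
sqrt((-10703 - 1*(-14051)) + E(-67)) = sqrt((-10703 - 1*(-14051)) + (108 - 67)) = sqrt((-10703 + 14051) + 41) = sqrt(3348 + 41) = sqrt(3389)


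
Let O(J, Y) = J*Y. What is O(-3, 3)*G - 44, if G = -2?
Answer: -26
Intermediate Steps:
O(-3, 3)*G - 44 = -3*3*(-2) - 44 = -9*(-2) - 44 = 18 - 44 = -26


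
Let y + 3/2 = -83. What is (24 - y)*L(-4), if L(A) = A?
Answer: -434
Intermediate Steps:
y = -169/2 (y = -3/2 - 83 = -169/2 ≈ -84.500)
(24 - y)*L(-4) = (24 - 1*(-169/2))*(-4) = (24 + 169/2)*(-4) = (217/2)*(-4) = -434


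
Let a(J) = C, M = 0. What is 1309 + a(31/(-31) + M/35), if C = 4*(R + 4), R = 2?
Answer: 1333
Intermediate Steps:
C = 24 (C = 4*(2 + 4) = 4*6 = 24)
a(J) = 24
1309 + a(31/(-31) + M/35) = 1309 + 24 = 1333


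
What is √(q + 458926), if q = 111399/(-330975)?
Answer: √223434487454421/22065 ≈ 677.44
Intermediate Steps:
q = -37133/110325 (q = 111399*(-1/330975) = -37133/110325 ≈ -0.33658)
√(q + 458926) = √(-37133/110325 + 458926) = √(50630973817/110325) = √223434487454421/22065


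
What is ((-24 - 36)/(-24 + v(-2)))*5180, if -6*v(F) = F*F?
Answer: 12600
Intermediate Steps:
v(F) = -F²/6 (v(F) = -F*F/6 = -F²/6)
((-24 - 36)/(-24 + v(-2)))*5180 = ((-24 - 36)/(-24 - ⅙*(-2)²))*5180 = -60/(-24 - ⅙*4)*5180 = -60/(-24 - ⅔)*5180 = -60/(-74/3)*5180 = -60*(-3/74)*5180 = (90/37)*5180 = 12600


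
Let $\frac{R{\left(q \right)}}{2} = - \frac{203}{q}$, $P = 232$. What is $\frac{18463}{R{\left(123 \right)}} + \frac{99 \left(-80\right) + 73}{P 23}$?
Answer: $- \frac{208982237}{37352} \approx -5594.9$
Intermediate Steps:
$R{\left(q \right)} = - \frac{406}{q}$ ($R{\left(q \right)} = 2 \left(- \frac{203}{q}\right) = - \frac{406}{q}$)
$\frac{18463}{R{\left(123 \right)}} + \frac{99 \left(-80\right) + 73}{P 23} = \frac{18463}{\left(-406\right) \frac{1}{123}} + \frac{99 \left(-80\right) + 73}{232 \cdot 23} = \frac{18463}{\left(-406\right) \frac{1}{123}} + \frac{-7920 + 73}{5336} = \frac{18463}{- \frac{406}{123}} - \frac{7847}{5336} = 18463 \left(- \frac{123}{406}\right) - \frac{7847}{5336} = - \frac{2270949}{406} - \frac{7847}{5336} = - \frac{208982237}{37352}$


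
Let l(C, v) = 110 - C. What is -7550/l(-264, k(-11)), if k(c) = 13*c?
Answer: -3775/187 ≈ -20.187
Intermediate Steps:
-7550/l(-264, k(-11)) = -7550/(110 - 1*(-264)) = -7550/(110 + 264) = -7550/374 = -7550*1/374 = -3775/187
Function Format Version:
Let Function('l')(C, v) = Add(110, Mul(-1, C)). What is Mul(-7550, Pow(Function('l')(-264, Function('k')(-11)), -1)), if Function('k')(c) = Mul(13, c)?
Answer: Rational(-3775, 187) ≈ -20.187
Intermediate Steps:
Mul(-7550, Pow(Function('l')(-264, Function('k')(-11)), -1)) = Mul(-7550, Pow(Add(110, Mul(-1, -264)), -1)) = Mul(-7550, Pow(Add(110, 264), -1)) = Mul(-7550, Pow(374, -1)) = Mul(-7550, Rational(1, 374)) = Rational(-3775, 187)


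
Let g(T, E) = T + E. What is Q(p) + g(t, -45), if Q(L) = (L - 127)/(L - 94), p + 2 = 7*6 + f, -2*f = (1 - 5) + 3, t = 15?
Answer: -3037/107 ≈ -28.383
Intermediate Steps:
f = 1/2 (f = -((1 - 5) + 3)/2 = -(-4 + 3)/2 = -1/2*(-1) = 1/2 ≈ 0.50000)
g(T, E) = E + T
p = 81/2 (p = -2 + (7*6 + 1/2) = -2 + (42 + 1/2) = -2 + 85/2 = 81/2 ≈ 40.500)
Q(L) = (-127 + L)/(-94 + L)
Q(p) + g(t, -45) = (-127 + 81/2)/(-94 + 81/2) + (-45 + 15) = -173/2/(-107/2) - 30 = -2/107*(-173/2) - 30 = 173/107 - 30 = -3037/107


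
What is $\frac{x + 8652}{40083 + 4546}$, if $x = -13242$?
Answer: $- \frac{4590}{44629} \approx -0.10285$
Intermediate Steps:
$\frac{x + 8652}{40083 + 4546} = \frac{-13242 + 8652}{40083 + 4546} = - \frac{4590}{44629}$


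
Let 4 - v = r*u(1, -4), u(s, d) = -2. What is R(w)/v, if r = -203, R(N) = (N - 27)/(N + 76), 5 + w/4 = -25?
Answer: -49/5896 ≈ -0.0083107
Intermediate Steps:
w = -120 (w = -20 + 4*(-25) = -20 - 100 = -120)
R(N) = (-27 + N)/(76 + N)
v = -402 (v = 4 - (-203)*(-2) = 4 - 1*406 = 4 - 406 = -402)
R(w)/v = ((-27 - 120)/(76 - 120))/(-402) = (-147/(-44))*(-1/402) = -1/44*(-147)*(-1/402) = (147/44)*(-1/402) = -49/5896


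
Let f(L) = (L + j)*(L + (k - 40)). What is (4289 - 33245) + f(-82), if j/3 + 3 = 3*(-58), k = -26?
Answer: 61768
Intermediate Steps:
j = -531 (j = -9 + 3*(3*(-58)) = -9 + 3*(-174) = -9 - 522 = -531)
f(L) = (-531 + L)*(-66 + L) (f(L) = (L - 531)*(L + (-26 - 40)) = (-531 + L)*(L - 66) = (-531 + L)*(-66 + L))
(4289 - 33245) + f(-82) = (4289 - 33245) + (35046 + (-82)**2 - 597*(-82)) = -28956 + (35046 + 6724 + 48954) = -28956 + 90724 = 61768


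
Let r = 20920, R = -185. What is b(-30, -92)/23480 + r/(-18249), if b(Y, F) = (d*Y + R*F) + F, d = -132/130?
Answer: -118122313/278516238 ≈ -0.42411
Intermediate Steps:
d = -66/65 (d = -132*1/130 = -66/65 ≈ -1.0154)
b(Y, F) = -184*F - 66*Y/65 (b(Y, F) = (-66*Y/65 - 185*F) + F = (-185*F - 66*Y/65) + F = -184*F - 66*Y/65)
b(-30, -92)/23480 + r/(-18249) = (-184*(-92) - 66/65*(-30))/23480 + 20920/(-18249) = (16928 + 396/13)*(1/23480) + 20920*(-1/18249) = (220460/13)*(1/23480) - 20920/18249 = 11023/15262 - 20920/18249 = -118122313/278516238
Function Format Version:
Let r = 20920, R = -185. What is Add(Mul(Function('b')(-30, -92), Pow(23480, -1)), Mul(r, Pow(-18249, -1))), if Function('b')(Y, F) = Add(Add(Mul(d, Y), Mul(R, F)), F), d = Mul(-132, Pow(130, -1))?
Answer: Rational(-118122313, 278516238) ≈ -0.42411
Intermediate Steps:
d = Rational(-66, 65) (d = Mul(-132, Rational(1, 130)) = Rational(-66, 65) ≈ -1.0154)
Function('b')(Y, F) = Add(Mul(-184, F), Mul(Rational(-66, 65), Y)) (Function('b')(Y, F) = Add(Add(Mul(Rational(-66, 65), Y), Mul(-185, F)), F) = Add(Add(Mul(-185, F), Mul(Rational(-66, 65), Y)), F) = Add(Mul(-184, F), Mul(Rational(-66, 65), Y)))
Add(Mul(Function('b')(-30, -92), Pow(23480, -1)), Mul(r, Pow(-18249, -1))) = Add(Mul(Add(Mul(-184, -92), Mul(Rational(-66, 65), -30)), Pow(23480, -1)), Mul(20920, Pow(-18249, -1))) = Add(Mul(Add(16928, Rational(396, 13)), Rational(1, 23480)), Mul(20920, Rational(-1, 18249))) = Add(Mul(Rational(220460, 13), Rational(1, 23480)), Rational(-20920, 18249)) = Add(Rational(11023, 15262), Rational(-20920, 18249)) = Rational(-118122313, 278516238)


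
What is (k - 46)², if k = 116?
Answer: 4900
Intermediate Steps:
(k - 46)² = (116 - 46)² = 70² = 4900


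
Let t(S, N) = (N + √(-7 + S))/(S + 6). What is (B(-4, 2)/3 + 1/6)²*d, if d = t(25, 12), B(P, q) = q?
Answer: 25/93 + 25*√2/372 ≈ 0.36386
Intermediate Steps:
t(S, N) = (N + √(-7 + S))/(6 + S)
d = 12/31 + 3*√2/31 (d = (12 + √(-7 + 25))/(6 + 25) = (12 + √18)/31 = (12 + 3*√2)/31 = 12/31 + 3*√2/31 ≈ 0.52396)
(B(-4, 2)/3 + 1/6)²*d = (2/3 + 1/6)²*(12/31 + 3*√2/31) = (2*(⅓) + 1*(⅙))²*(12/31 + 3*√2/31) = (⅔ + ⅙)²*(12/31 + 3*√2/31) = (⅚)²*(12/31 + 3*√2/31) = 25*(12/31 + 3*√2/31)/36 = 25/93 + 25*√2/372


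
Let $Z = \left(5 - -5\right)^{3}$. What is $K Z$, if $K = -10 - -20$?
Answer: $10000$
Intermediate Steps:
$Z = 1000$ ($Z = \left(5 + 5\right)^{3} = 10^{3} = 1000$)
$K = 10$ ($K = -10 + 20 = 10$)
$K Z = 10 \cdot 1000 = 10000$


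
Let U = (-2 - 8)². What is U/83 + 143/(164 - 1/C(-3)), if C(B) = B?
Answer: 84907/40919 ≈ 2.0750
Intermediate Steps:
U = 100 (U = (-10)² = 100)
U/83 + 143/(164 - 1/C(-3)) = 100/83 + 143/(164 - 1/(-3)) = 100*(1/83) + 143/(164 - 1*(-⅓)) = 100/83 + 143/(164 + ⅓) = 100/83 + 143/(493/3) = 100/83 + 143*(3/493) = 100/83 + 429/493 = 84907/40919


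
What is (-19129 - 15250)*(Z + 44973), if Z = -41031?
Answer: -135522018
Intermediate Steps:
(-19129 - 15250)*(Z + 44973) = (-19129 - 15250)*(-41031 + 44973) = -34379*3942 = -135522018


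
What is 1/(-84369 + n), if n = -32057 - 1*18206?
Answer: -1/134632 ≈ -7.4277e-6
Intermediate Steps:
n = -50263 (n = -32057 - 18206 = -50263)
1/(-84369 + n) = 1/(-84369 - 50263) = 1/(-134632) = -1/134632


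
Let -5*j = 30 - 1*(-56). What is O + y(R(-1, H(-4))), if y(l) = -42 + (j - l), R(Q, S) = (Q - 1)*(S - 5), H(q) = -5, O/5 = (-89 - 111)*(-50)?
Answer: 249604/5 ≈ 49921.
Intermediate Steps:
O = 50000 (O = 5*((-89 - 111)*(-50)) = 5*(-200*(-50)) = 5*10000 = 50000)
j = -86/5 (j = -(30 - 1*(-56))/5 = -(30 + 56)/5 = -⅕*86 = -86/5 ≈ -17.200)
R(Q, S) = (-1 + Q)*(-5 + S)
y(l) = -296/5 - l (y(l) = -42 + (-86/5 - l) = -296/5 - l)
O + y(R(-1, H(-4))) = 50000 + (-296/5 - (5 - 1*(-5) - 5*(-1) - 1*(-5))) = 50000 + (-296/5 - (5 + 5 + 5 + 5)) = 50000 + (-296/5 - 1*20) = 50000 + (-296/5 - 20) = 50000 - 396/5 = 249604/5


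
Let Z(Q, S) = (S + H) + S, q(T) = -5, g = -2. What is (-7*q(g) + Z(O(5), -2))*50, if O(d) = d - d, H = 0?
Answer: 1550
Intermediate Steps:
O(d) = 0
Z(Q, S) = 2*S (Z(Q, S) = (S + 0) + S = S + S = 2*S)
(-7*q(g) + Z(O(5), -2))*50 = (-7*(-5) + 2*(-2))*50 = (35 - 4)*50 = 31*50 = 1550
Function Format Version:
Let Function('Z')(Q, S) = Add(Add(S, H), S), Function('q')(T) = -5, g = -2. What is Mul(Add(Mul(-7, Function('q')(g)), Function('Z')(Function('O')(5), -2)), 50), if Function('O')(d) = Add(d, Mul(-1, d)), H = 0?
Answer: 1550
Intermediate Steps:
Function('O')(d) = 0
Function('Z')(Q, S) = Mul(2, S) (Function('Z')(Q, S) = Add(Add(S, 0), S) = Add(S, S) = Mul(2, S))
Mul(Add(Mul(-7, Function('q')(g)), Function('Z')(Function('O')(5), -2)), 50) = Mul(Add(Mul(-7, -5), Mul(2, -2)), 50) = Mul(Add(35, -4), 50) = Mul(31, 50) = 1550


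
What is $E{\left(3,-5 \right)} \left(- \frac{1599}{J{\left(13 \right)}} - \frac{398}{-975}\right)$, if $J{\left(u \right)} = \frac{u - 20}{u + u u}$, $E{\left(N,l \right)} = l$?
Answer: $- \frac{40535048}{195} \approx -2.0787 \cdot 10^{5}$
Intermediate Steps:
$J{\left(u \right)} = \frac{-20 + u}{u + u^{2}}$
$E{\left(3,-5 \right)} \left(- \frac{1599}{J{\left(13 \right)}} - \frac{398}{-975}\right) = - 5 \left(- \frac{1599}{\frac{1}{13} \frac{1}{1 + 13} \left(-20 + 13\right)} - \frac{398}{-975}\right) = - 5 \left(- \frac{1599}{\frac{1}{13} \cdot \frac{1}{14} \left(-7\right)} - - \frac{398}{975}\right) = - 5 \left(- \frac{1599}{\frac{1}{13} \cdot \frac{1}{14} \left(-7\right)} + \frac{398}{975}\right) = - 5 \left(- \frac{1599}{- \frac{1}{26}} + \frac{398}{975}\right) = - 5 \left(\left(-1599\right) \left(-26\right) + \frac{398}{975}\right) = - 5 \left(41574 + \frac{398}{975}\right) = \left(-5\right) \frac{40535048}{975} = - \frac{40535048}{195}$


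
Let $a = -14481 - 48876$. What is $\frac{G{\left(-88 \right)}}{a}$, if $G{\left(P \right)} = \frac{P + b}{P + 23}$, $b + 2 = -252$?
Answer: $- \frac{114}{1372735} \approx -8.3046 \cdot 10^{-5}$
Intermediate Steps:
$b = -254$ ($b = -2 - 252 = -254$)
$G{\left(P \right)} = \frac{-254 + P}{23 + P}$ ($G{\left(P \right)} = \frac{P - 254}{P + 23} = \frac{-254 + P}{23 + P}$)
$a = -63357$
$\frac{G{\left(-88 \right)}}{a} = \frac{\frac{1}{23 - 88} \left(-254 - 88\right)}{-63357} = \frac{1}{-65} \left(-342\right) \left(- \frac{1}{63357}\right) = \left(- \frac{1}{65}\right) \left(-342\right) \left(- \frac{1}{63357}\right) = \frac{342}{65} \left(- \frac{1}{63357}\right) = - \frac{114}{1372735}$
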